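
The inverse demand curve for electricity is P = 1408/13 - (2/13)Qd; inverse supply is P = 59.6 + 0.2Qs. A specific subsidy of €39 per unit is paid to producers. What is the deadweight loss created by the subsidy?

Deadweight loss = 98865/46

Pre-subsidy: 1408/13 - (2/13)Q = 59.6 + 0.2Q gives Q* = 3166/23 and P* = 2004/23.
With the subsidy, sellers receive Ps = Pb + 39 for each unit, where Pb is the price buyers pay.
On the curves, Pb = 1408/13 - (2/13)Q and Ps = 59.6 + 0.2Q; the wedge Ps − Pb = 39 gives 59.6 + 0.2Q − (1408/13 - (2/13)Q) = 39, so Q' = 5701/23.
Then Pb = 1408/13 − (2/13)·(5701/23) = 1614/23 and Ps = 59.6 + 0.2·(5701/23) = 2511/23.
The subsidy expands output by 5701/23 − 3166/23 = 2535/23 past the efficient level; on those units the gap between marginal cost and willingness to pay runs from 0 up to 39.
DWL = ½ × 39 × 2535/23 = 98865/46.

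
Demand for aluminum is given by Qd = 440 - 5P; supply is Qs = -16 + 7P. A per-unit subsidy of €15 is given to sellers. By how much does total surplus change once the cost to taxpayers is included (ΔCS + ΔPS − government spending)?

Net change in total surplus = -€328.125

Pre-subsidy: 440 - 5P = -16 + 7P gives P* = 38, Q* = 250.
With the subsidy, sellers receive Ps = Pb + 15 for each unit, where Pb is the price buyers pay.
Supply in terms of Pb becomes Qs = -16 + 7(Pb + 15) = 89 + 7Pb. Setting this equal to demand: 440 - 5Pb = 89 + 7Pb, so Pb = 29.25.
Sellers receive Ps = 29.25 + 15 = 44.25; Q' = 440 − 5·29.25 = 293.75.
ΔCS = ½(250 + 293.75)(38 − 29.25) = 2378.90625; ΔPS = ½(250 + 293.75)(44.25 − 38) = 1699.21875.
Government spending = 15 × 293.75 = 4406.25.
Net change = 2378.90625 + 1699.21875 − 4406.25 = -328.125. The loss equals the DWL triangle ½·15·43.75.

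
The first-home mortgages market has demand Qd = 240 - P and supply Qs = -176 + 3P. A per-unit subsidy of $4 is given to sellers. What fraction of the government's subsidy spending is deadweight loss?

Pre-subsidy: 240 - P = -176 + 3P gives P* = 104, Q* = 136.
With the subsidy, sellers receive Ps = Pb + 4 for each unit, where Pb is the price buyers pay.
Supply in terms of Pb becomes Qs = -176 + 3(Pb + 4) = -164 + 3Pb. Setting this equal to demand: 240 - Pb = -164 + 3Pb, so Pb = 101.
Sellers receive Ps = 101 + 4 = 105; Q' = 240 − 1·101 = 139.
ΔCS = ½(136 + 139)(104 − 101) = 412.5; ΔPS = ½(136 + 139)(105 − 104) = 137.5.
Government spending = 4 × 139 = 556.
DWL = ½ × 4 × (139 − 136) = 6; fraction = 6 / 556 = 3/278.

DWL / government spending = 3/278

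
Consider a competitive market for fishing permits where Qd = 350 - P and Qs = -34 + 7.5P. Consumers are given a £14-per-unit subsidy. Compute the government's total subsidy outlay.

Pre-subsidy: 350 - P = -34 + 7.5P gives P* = 768/17, Q* = 5182/17.
With the rebate, buyers effectively pay Pb = Ps − 14, where Ps is the price sellers receive.
Demand in terms of Ps becomes Qd = 350 − 1(Ps − 14) = 364 - Ps. Setting this equal to supply: 364 - Ps = -34 + 7.5Ps, so Ps = 796/17.
Buyers pay Pb = 796/17 − 14 = 558/17; Q' = -34 + 7.5·(796/17) = 5392/17.
Government outlay = subsidy × quantity = 14 × 5392/17 = 75488/17.

Government cost = 75488/17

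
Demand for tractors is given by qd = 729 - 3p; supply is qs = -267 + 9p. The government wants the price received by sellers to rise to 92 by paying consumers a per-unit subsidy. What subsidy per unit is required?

At a seller price of 92, quantity supplied is -267 + 9·92 = 561.
Buyers absorb 561 only when they pay pb with 729 − 3·pb = 561, i.e. pb = 56.
s = ps − pb = 92 − 56 = 36.

Required subsidy s = 36 per unit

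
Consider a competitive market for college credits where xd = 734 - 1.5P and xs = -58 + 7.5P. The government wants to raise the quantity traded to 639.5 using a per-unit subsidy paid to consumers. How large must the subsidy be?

Required subsidy s = 30 per unit

At x = 639.5, invert demand for the buyer price: Pb = (734 − 639.5)/1.5 = 63; invert supply for the seller price: Ps = (639.5 − (-58))/7.5 = 93.
The subsidy must fill the gap: s = Ps − Pb = 93 − 63 = 30.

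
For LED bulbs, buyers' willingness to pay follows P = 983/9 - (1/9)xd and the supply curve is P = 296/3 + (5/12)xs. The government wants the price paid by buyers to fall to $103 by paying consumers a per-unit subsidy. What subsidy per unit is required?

Required subsidy s = $19 per unit

At a buyer price of 103, quantity demanded is 983 − 9·103 = 56.
Sellers supply 56 only when they receive Ps = 296/3 + (5/12)·56 = 122.
s = Ps − Pb = 122 − 103 = 19.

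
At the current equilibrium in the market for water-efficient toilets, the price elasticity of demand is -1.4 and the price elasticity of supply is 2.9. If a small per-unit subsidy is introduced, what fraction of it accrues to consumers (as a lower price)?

For a small subsidy around the equilibrium, the benefit split depends on the relative slopes, which at a point are proportional to the elasticities.
Buyer share = εs/(εs + |εd|) = 2.9/(2.9 + 1.4) = 29/43; seller share = |εd|/(εs + |εd|) = 14/43.

Consumer share = 29/43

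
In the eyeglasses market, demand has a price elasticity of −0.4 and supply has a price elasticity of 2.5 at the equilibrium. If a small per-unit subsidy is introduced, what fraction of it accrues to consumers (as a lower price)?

For a small subsidy around the equilibrium, the benefit split depends on the relative slopes, which at a point are proportional to the elasticities.
Buyer share = εs/(εs + |εd|) = 2.5/(2.5 + 0.4) = 25/29; seller share = |εd|/(εs + |εd|) = 4/29.

Consumer share = 25/29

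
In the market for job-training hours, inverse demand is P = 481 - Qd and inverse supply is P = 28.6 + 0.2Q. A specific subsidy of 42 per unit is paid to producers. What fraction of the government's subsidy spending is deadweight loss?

Pre-subsidy: 481 - Q = 28.6 + 0.2Q gives Q* = 377 and P* = 104.
With the subsidy, sellers receive Ps = Pb + 42 for each unit, where Pb is the price buyers pay.
On the curves, Pb = 481 - Q and Ps = 28.6 + 0.2Q; the wedge Ps − Pb = 42 gives 28.6 + 0.2Q − (481 - Q) = 42, so Q' = 412.
Then Pb = 481 − 1·412 = 69 and Ps = 28.6 + 0.2·412 = 111.
ΔCS = ½(377 + 412)(104 − 69) = 13807.5; ΔPS = ½(377 + 412)(111 − 104) = 2761.5.
Government spending = 42 × 412 = 17304.
DWL = ½ × 42 × (412 − 377) = 735; fraction = 735 / 17304 = 35/824.

DWL / government spending = 35/824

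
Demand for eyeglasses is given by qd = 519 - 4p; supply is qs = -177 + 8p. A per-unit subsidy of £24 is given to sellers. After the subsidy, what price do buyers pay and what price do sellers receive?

Buyers pay £42; sellers receive £66

Pre-subsidy: 519 - 4p = -177 + 8p gives p* = 58, q* = 287.
With the subsidy, sellers receive ps = pb + 24 for each unit, where pb is the price buyers pay.
Supply in terms of pb becomes qs = -177 + 8(pb + 24) = 15 + 8pb. Setting this equal to demand: 519 - 4pb = 15 + 8pb, so pb = 42.
Sellers receive ps = 42 + 24 = 66; q' = 519 − 4·42 = 351.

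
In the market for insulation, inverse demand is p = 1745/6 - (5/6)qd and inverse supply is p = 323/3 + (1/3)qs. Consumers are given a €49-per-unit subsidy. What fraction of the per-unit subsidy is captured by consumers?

Consumer share = 5/7

Pre-subsidy: 1745/6 - (5/6)q = 323/3 + (1/3)q gives q* = 157 and p* = 160.
With the rebate, buyers effectively pay pb = ps − 49, where ps is the price sellers receive.
On the curves, pb = 1745/6 - (5/6)q and ps = 323/3 + (1/3)q; the wedge ps − pb = 49 gives 323/3 + (1/3)q − (1745/6 - (5/6)q) = 49, so q' = 199.
Then pb = 1745/6 − (5/6)·199 = 125 and ps = 323/3 + (1/3)·199 = 174.
Buyers' price falls by p* − pb = 160 − 125 = 35; sellers' price rises by ps − p* = 174 − 160 = 14.
So consumers capture 35/49 = 5/7 of each unit of subsidy.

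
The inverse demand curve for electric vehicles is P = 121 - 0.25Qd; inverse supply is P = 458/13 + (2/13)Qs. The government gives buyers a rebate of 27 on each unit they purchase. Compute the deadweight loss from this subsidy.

Deadweight loss = 6318/7

Pre-subsidy: 121 - 0.25Q = 458/13 + (2/13)Q gives Q* = 4460/21 and P* = 1426/21.
With the rebate, buyers effectively pay Pb = Ps − 27, where Ps is the price sellers receive.
On the curves, Pb = 121 - 0.25Q and Ps = 458/13 + (2/13)Q; the wedge Ps − Pb = 27 gives 458/13 + (2/13)Q − (121 - 0.25Q) = 27, so Q' = 5864/21.
Then Pb = 121 − 0.25·(5864/21) = 1075/21 and Ps = 458/13 + (2/13)·(5864/21) = 1642/21.
The subsidy expands output by 5864/21 − 4460/21 = 468/7 past the efficient level; on those units the gap between marginal cost and willingness to pay runs from 0 up to 27.
DWL = ½ × 27 × 468/7 = 6318/7.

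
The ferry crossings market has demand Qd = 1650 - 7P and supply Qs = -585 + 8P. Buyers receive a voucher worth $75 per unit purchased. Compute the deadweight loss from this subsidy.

Pre-subsidy: 1650 - 7P = -585 + 8P gives P* = 149, Q* = 607.
With the rebate, buyers effectively pay Pb = Ps − 75, where Ps is the price sellers receive.
Demand in terms of Ps becomes Qd = 1650 − 7(Ps − 75) = 2175 - 7Ps. Setting this equal to supply: 2175 - 7Ps = -585 + 8Ps, so Ps = 184.
Buyers pay Pb = 184 − 75 = 109; Q' = -585 + 8·184 = 887.
The subsidy expands output by 887 − 607 = 280 past the efficient level; on those units the gap between marginal cost and willingness to pay runs from 0 up to 75.
DWL = ½ × 75 × 280 = 10500.

Deadweight loss = $10500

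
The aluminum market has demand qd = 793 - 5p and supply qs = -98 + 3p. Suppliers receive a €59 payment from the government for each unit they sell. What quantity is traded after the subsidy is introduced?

q' = 346.75

Pre-subsidy: 793 - 5p = -98 + 3p gives p* = 111.375, q* = 236.125.
With the subsidy, sellers receive ps = pb + 59 for each unit, where pb is the price buyers pay.
Supply in terms of pb becomes qs = -98 + 3(pb + 59) = 79 + 3pb. Setting this equal to demand: 793 - 5pb = 79 + 3pb, so pb = 89.25.
Sellers receive ps = 89.25 + 59 = 148.25; q' = 793 − 5·89.25 = 346.75.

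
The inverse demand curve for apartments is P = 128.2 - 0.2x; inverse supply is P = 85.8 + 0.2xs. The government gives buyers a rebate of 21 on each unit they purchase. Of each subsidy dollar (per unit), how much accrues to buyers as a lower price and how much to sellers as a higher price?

Pre-subsidy: 128.2 - 0.2x = 85.8 + 0.2x gives x* = 106 and P* = 107.
With the rebate, buyers effectively pay Pb = Ps − 21, where Ps is the price sellers receive.
On the curves, Pb = 128.2 - 0.2x and Ps = 85.8 + 0.2x; the wedge Ps − Pb = 21 gives 85.8 + 0.2x − (128.2 - 0.2x) = 21, so x' = 158.5.
Then Pb = 128.2 − 0.2·158.5 = 96.5 and Ps = 85.8 + 0.2·158.5 = 117.5.
Buyers' price falls by P* − Pb = 107 − 96.5 = 10.5; sellers' price rises by Ps − P* = 117.5 − 107 = 10.5.

Buyers gain 10.5 per unit; sellers gain 10.5 per unit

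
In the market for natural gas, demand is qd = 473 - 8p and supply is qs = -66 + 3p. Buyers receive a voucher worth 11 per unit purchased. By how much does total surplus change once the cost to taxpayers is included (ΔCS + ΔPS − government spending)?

Net change in total surplus = -132

Pre-subsidy: 473 - 8p = -66 + 3p gives p* = 49, q* = 81.
With the rebate, buyers effectively pay pb = ps − 11, where ps is the price sellers receive.
Demand in terms of ps becomes qd = 473 − 8(ps − 11) = 561 - 8ps. Setting this equal to supply: 561 - 8ps = -66 + 3ps, so ps = 57.
Buyers pay pb = 57 − 11 = 46; q' = -66 + 3·57 = 105.
ΔCS = ½(81 + 105)(49 − 46) = 279; ΔPS = ½(81 + 105)(57 − 49) = 744.
Government spending = 11 × 105 = 1155.
Net change = 279 + 744 − 1155 = -132. The loss equals the DWL triangle ½·11·24.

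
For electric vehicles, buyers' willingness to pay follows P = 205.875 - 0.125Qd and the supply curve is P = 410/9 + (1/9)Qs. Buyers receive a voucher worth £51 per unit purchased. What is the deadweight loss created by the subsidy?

Pre-subsidy: 205.875 - 0.125Q = 410/9 + (1/9)Q gives Q* = 679 and P* = 121.
With the rebate, buyers effectively pay Pb = Ps − 51, where Ps is the price sellers receive.
On the curves, Pb = 205.875 - 0.125Q and Ps = 410/9 + (1/9)Q; the wedge Ps − Pb = 51 gives 410/9 + (1/9)Q − (205.875 - 0.125Q) = 51, so Q' = 895.
Then Pb = 205.875 − 0.125·895 = 94 and Ps = 410/9 + (1/9)·895 = 145.
The subsidy expands output by 895 − 679 = 216 past the efficient level; on those units the gap between marginal cost and willingness to pay runs from 0 up to 51.
DWL = ½ × 51 × 216 = 5508.

Deadweight loss = £5508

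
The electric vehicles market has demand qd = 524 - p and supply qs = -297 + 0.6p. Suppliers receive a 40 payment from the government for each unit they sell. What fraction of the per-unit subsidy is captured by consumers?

Consumer share = 0.375

Pre-subsidy: 524 - p = -297 + 0.6p gives p* = 513.125, q* = 10.875.
With the subsidy, sellers receive ps = pb + 40 for each unit, where pb is the price buyers pay.
Supply in terms of pb becomes qs = -297 + 0.6(pb + 40) = -273 + 0.6pb. Setting this equal to demand: 524 - pb = -273 + 0.6pb, so pb = 498.125.
Sellers receive ps = 498.125 + 40 = 538.125; q' = 524 − 1·498.125 = 25.875.
Buyers' price falls by p* − pb = 513.125 − 498.125 = 15; sellers' price rises by ps − p* = 538.125 − 513.125 = 25.
So consumers capture 15/40 = 0.375 of each unit of subsidy.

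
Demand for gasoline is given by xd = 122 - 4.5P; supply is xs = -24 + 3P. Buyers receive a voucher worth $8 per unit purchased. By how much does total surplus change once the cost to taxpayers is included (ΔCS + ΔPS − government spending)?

Pre-subsidy: 122 - 4.5P = -24 + 3P gives P* = 292/15, x* = 34.4.
With the rebate, buyers effectively pay Pb = Ps − 8, where Ps is the price sellers receive.
Demand in terms of Ps becomes xd = 122 − 4.5(Ps − 8) = 158 - 4.5Ps. Setting this equal to supply: 158 - 4.5Ps = -24 + 3Ps, so Ps = 364/15.
Buyers pay Pb = 364/15 − 8 = 244/15; x' = -24 + 3·(364/15) = 48.8.
ΔCS = ½(34.4 + 48.8)(292/15 − 244/15) = 133.12; ΔPS = ½(34.4 + 48.8)(364/15 − 292/15) = 199.68.
Government spending = 8 × 48.8 = 390.4.
Net change = 133.12 + 199.68 − 390.4 = -57.6. The loss equals the DWL triangle ½·8·14.4.

Net change in total surplus = -$57.6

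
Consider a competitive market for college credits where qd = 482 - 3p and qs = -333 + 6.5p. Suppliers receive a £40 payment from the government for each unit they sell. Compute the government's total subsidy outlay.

Government cost = 233120/19

Pre-subsidy: 482 - 3p = -333 + 6.5p gives p* = 1630/19, q* = 4268/19.
With the subsidy, sellers receive ps = pb + 40 for each unit, where pb is the price buyers pay.
Supply in terms of pb becomes qs = -333 + 6.5(pb + 40) = -73 + 6.5pb. Setting this equal to demand: 482 - 3pb = -73 + 6.5pb, so pb = 1110/19.
Sellers receive ps = 1110/19 + 40 = 1870/19; q' = 482 − 3·(1110/19) = 5828/19.
Government outlay = subsidy × quantity = 40 × 5828/19 = 233120/19.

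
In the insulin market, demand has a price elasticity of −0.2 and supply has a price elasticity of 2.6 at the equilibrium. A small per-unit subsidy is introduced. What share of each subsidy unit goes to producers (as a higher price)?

For a small subsidy around the equilibrium, the benefit split depends on the relative slopes, which at a point are proportional to the elasticities.
Buyer share = εs/(εs + |εd|) = 2.6/(2.6 + 0.2) = 13/14; seller share = |εd|/(εs + |εd|) = 1/14.
So producers capture 1/14 of the subsidy.

Producer share = 1/14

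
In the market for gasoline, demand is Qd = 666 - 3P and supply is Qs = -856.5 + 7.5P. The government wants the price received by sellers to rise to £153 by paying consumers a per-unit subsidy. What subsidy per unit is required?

Required subsidy s = £28 per unit

At a seller price of 153, quantity supplied is -856.5 + 7.5·153 = 291.
Buyers absorb 291 only when they pay Pb with 666 − 3·Pb = 291, i.e. Pb = 125.
s = Ps − Pb = 153 − 125 = 28.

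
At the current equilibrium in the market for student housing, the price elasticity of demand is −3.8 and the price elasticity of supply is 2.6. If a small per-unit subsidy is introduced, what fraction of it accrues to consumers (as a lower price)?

For a small subsidy around the equilibrium, the benefit split depends on the relative slopes, which at a point are proportional to the elasticities.
Buyer share = εs/(εs + |εd|) = 2.6/(2.6 + 3.8) = 0.40625; seller share = |εd|/(εs + |εd|) = 0.59375.

Consumer share = 0.40625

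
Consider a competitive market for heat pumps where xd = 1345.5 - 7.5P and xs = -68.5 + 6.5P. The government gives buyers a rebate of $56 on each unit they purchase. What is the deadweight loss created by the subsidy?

Deadweight loss = $5460

Pre-subsidy: 1345.5 - 7.5P = -68.5 + 6.5P gives P* = 101, x* = 588.
With the rebate, buyers effectively pay Pb = Ps − 56, where Ps is the price sellers receive.
Demand in terms of Ps becomes xd = 1345.5 − 7.5(Ps − 56) = 1765.5 - 7.5Ps. Setting this equal to supply: 1765.5 - 7.5Ps = -68.5 + 6.5Ps, so Ps = 131.
Buyers pay Pb = 131 − 56 = 75; x' = -68.5 + 6.5·131 = 783.
The subsidy expands output by 783 − 588 = 195 past the efficient level; on those units the gap between marginal cost and willingness to pay runs from 0 up to 56.
DWL = ½ × 56 × 195 = 5460.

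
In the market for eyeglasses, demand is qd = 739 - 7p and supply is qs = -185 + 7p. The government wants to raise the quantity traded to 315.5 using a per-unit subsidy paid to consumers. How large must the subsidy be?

At q = 315.5, invert demand for the buyer price: pb = (739 − 315.5)/7 = 60.5; invert supply for the seller price: ps = (315.5 − (-185))/7 = 71.5.
The subsidy must fill the gap: s = ps − pb = 71.5 − 60.5 = 11.

Required subsidy s = 11 per unit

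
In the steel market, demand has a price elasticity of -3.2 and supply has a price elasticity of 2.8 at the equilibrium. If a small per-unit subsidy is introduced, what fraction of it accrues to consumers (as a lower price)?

Consumer share = 7/15

For a small subsidy around the equilibrium, the benefit split depends on the relative slopes, which at a point are proportional to the elasticities.
Buyer share = εs/(εs + |εd|) = 2.8/(2.8 + 3.2) = 7/15; seller share = |εd|/(εs + |εd|) = 8/15.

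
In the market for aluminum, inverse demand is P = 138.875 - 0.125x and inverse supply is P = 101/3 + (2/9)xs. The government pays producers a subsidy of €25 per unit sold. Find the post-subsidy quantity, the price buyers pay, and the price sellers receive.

Pre-subsidy: 138.875 - 0.125x = 101/3 + (2/9)x gives x* = 303 and P* = 101.
With the subsidy, sellers receive Ps = Pb + 25 for each unit, where Pb is the price buyers pay.
On the curves, Pb = 138.875 - 0.125x and Ps = 101/3 + (2/9)x; the wedge Ps − Pb = 25 gives 101/3 + (2/9)x − (138.875 - 0.125x) = 25, so x' = 375.
Then Pb = 138.875 − 0.125·375 = 92 and Ps = 101/3 + (2/9)·375 = 117.

x' = 375; buyers pay €92; sellers receive €117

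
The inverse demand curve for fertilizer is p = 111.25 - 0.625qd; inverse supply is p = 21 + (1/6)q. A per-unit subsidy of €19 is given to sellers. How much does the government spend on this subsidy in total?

Pre-subsidy: 111.25 - 0.625q = 21 + (1/6)q gives q* = 114 and p* = 40.
With the subsidy, sellers receive ps = pb + 19 for each unit, where pb is the price buyers pay.
On the curves, pb = 111.25 - 0.625q and ps = 21 + (1/6)q; the wedge ps − pb = 19 gives 21 + (1/6)q − (111.25 - 0.625q) = 19, so q' = 138.
Then pb = 111.25 − 0.625·138 = 25 and ps = 21 + (1/6)·138 = 44.
Government outlay = subsidy × quantity = 19 × 138 = 2622.

Government cost = €2622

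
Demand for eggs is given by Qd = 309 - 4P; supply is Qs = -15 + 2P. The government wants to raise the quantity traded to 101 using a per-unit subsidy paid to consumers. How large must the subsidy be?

At Q = 101, invert demand for the buyer price: Pb = (309 − 101)/4 = 52; invert supply for the seller price: Ps = (101 − (-15))/2 = 58.
The subsidy must fill the gap: s = Ps − Pb = 58 − 52 = 6.

Required subsidy s = 6 per unit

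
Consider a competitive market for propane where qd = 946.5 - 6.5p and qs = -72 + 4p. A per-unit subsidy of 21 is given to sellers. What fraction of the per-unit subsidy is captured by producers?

Pre-subsidy: 946.5 - 6.5p = -72 + 4p gives p* = 97, q* = 316.
With the subsidy, sellers receive ps = pb + 21 for each unit, where pb is the price buyers pay.
Supply in terms of pb becomes qs = -72 + 4(pb + 21) = 12 + 4pb. Setting this equal to demand: 946.5 - 6.5pb = 12 + 4pb, so pb = 89.
Sellers receive ps = 89 + 21 = 110; q' = 946.5 − 6.5·89 = 368.
Buyers' price falls by p* − pb = 97 − 89 = 8; sellers' price rises by ps − p* = 110 − 97 = 13.
So producers capture 13/21 = 13/21 of each unit of subsidy.

Producer share = 13/21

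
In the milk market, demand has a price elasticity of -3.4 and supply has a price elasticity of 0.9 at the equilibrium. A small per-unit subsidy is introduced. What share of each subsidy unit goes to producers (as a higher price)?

Producer share = 34/43

For a small subsidy around the equilibrium, the benefit split depends on the relative slopes, which at a point are proportional to the elasticities.
Buyer share = εs/(εs + |εd|) = 0.9/(0.9 + 3.4) = 9/43; seller share = |εd|/(εs + |εd|) = 34/43.
So producers capture 34/43 of the subsidy.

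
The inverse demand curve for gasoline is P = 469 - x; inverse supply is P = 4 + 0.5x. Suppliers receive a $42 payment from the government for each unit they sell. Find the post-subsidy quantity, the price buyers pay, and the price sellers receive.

Pre-subsidy: 469 - x = 4 + 0.5x gives x* = 310 and P* = 159.
With the subsidy, sellers receive Ps = Pb + 42 for each unit, where Pb is the price buyers pay.
On the curves, Pb = 469 - x and Ps = 4 + 0.5x; the wedge Ps − Pb = 42 gives 4 + 0.5x − (469 - x) = 42, so x' = 338.
Then Pb = 469 − 1·338 = 131 and Ps = 4 + 0.5·338 = 173.

x' = 338; buyers pay $131; sellers receive $173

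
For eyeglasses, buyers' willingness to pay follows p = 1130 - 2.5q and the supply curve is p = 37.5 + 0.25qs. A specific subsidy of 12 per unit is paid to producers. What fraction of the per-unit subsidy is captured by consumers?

Pre-subsidy: 1130 - 2.5q = 37.5 + 0.25q gives q* = 4370/11 and p* = 1505/11.
With the subsidy, sellers receive ps = pb + 12 for each unit, where pb is the price buyers pay.
On the curves, pb = 1130 - 2.5q and ps = 37.5 + 0.25q; the wedge ps − pb = 12 gives 37.5 + 0.25q − (1130 - 2.5q) = 12, so q' = 4418/11.
Then pb = 1130 − 2.5·(4418/11) = 1385/11 and ps = 37.5 + 0.25·(4418/11) = 1517/11.
Buyers' price falls by p* − pb = 1505/11 − 1385/11 = 120/11; sellers' price rises by ps − p* = 1517/11 − 1505/11 = 12/11.
So consumers capture (120/11)/12 = 10/11 of each unit of subsidy.

Consumer share = 10/11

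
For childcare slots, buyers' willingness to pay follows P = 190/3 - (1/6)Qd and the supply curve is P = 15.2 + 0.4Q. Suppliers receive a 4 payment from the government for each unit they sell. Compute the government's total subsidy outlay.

Pre-subsidy: 190/3 - (1/6)Q = 15.2 + 0.4Q gives Q* = 1444/17 and P* = 836/17.
With the subsidy, sellers receive Ps = Pb + 4 for each unit, where Pb is the price buyers pay.
On the curves, Pb = 190/3 - (1/6)Q and Ps = 15.2 + 0.4Q; the wedge Ps − Pb = 4 gives 15.2 + 0.4Q − (190/3 - (1/6)Q) = 4, so Q' = 92.
Then Pb = 190/3 − (1/6)·92 = 48 and Ps = 15.2 + 0.4·92 = 52.
Government outlay = subsidy × quantity = 4 × 92 = 368.

Government cost = 368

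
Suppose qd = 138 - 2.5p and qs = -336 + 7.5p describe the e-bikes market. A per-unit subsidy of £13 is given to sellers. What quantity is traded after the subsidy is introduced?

q' = 43.875

Pre-subsidy: 138 - 2.5p = -336 + 7.5p gives p* = 47.4, q* = 19.5.
With the subsidy, sellers receive ps = pb + 13 for each unit, where pb is the price buyers pay.
Supply in terms of pb becomes qs = -336 + 7.5(pb + 13) = -238.5 + 7.5pb. Setting this equal to demand: 138 - 2.5pb = -238.5 + 7.5pb, so pb = 37.65.
Sellers receive ps = 37.65 + 13 = 50.65; q' = 138 − 2.5·37.65 = 43.875.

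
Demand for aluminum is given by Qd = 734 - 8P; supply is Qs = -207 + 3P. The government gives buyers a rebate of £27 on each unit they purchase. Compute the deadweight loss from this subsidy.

Deadweight loss = 8748/11

Pre-subsidy: 734 - 8P = -207 + 3P gives P* = 941/11, Q* = 546/11.
With the rebate, buyers effectively pay Pb = Ps − 27, where Ps is the price sellers receive.
Demand in terms of Ps becomes Qd = 734 − 8(Ps − 27) = 950 - 8Ps. Setting this equal to supply: 950 - 8Ps = -207 + 3Ps, so Ps = 1157/11.
Buyers pay Pb = 1157/11 − 27 = 860/11; Q' = -207 + 3·(1157/11) = 1194/11.
The subsidy expands output by 1194/11 − 546/11 = 648/11 past the efficient level; on those units the gap between marginal cost and willingness to pay runs from 0 up to 27.
DWL = ½ × 27 × 648/11 = 8748/11.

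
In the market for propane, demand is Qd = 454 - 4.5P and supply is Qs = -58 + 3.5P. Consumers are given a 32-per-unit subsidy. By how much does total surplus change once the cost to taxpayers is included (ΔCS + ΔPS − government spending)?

Pre-subsidy: 454 - 4.5P = -58 + 3.5P gives P* = 64, Q* = 166.
With the rebate, buyers effectively pay Pb = Ps − 32, where Ps is the price sellers receive.
Demand in terms of Ps becomes Qd = 454 − 4.5(Ps − 32) = 598 - 4.5Ps. Setting this equal to supply: 598 - 4.5Ps = -58 + 3.5Ps, so Ps = 82.
Buyers pay Pb = 82 − 32 = 50; Q' = -58 + 3.5·82 = 229.
ΔCS = ½(166 + 229)(64 − 50) = 2765; ΔPS = ½(166 + 229)(82 − 64) = 3555.
Government spending = 32 × 229 = 7328.
Net change = 2765 + 3555 − 7328 = -1008. The loss equals the DWL triangle ½·32·63.

Net change in total surplus = -1008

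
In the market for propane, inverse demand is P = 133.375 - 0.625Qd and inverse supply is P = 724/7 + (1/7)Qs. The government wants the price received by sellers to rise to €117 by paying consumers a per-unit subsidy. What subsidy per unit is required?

Required subsidy s = €43 per unit

At a seller price of 117, quantity supplied is -724 + 7·117 = 95.
Buyers absorb 95 only when they pay Pb = 133.375 − 0.625·95 = 74.
s = Ps − Pb = 117 − 74 = 43.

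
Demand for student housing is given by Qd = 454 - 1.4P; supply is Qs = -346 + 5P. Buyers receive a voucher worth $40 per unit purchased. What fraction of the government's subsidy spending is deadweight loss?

Pre-subsidy: 454 - 1.4P = -346 + 5P gives P* = 125, Q* = 279.
With the rebate, buyers effectively pay Pb = Ps − 40, where Ps is the price sellers receive.
Demand in terms of Ps becomes Qd = 454 − 1.4(Ps − 40) = 510 - 1.4Ps. Setting this equal to supply: 510 - 1.4Ps = -346 + 5Ps, so Ps = 133.75.
Buyers pay Pb = 133.75 − 40 = 93.75; Q' = -346 + 5·133.75 = 322.75.
ΔCS = ½(279 + 322.75)(125 − 93.75) = 9402.34375; ΔPS = ½(279 + 322.75)(133.75 − 125) = 2632.65625.
Government spending = 40 × 322.75 = 12910.
DWL = ½ × 40 × (322.75 − 279) = 875; fraction = 875 / 12910 = 175/2582.

DWL / government spending = 175/2582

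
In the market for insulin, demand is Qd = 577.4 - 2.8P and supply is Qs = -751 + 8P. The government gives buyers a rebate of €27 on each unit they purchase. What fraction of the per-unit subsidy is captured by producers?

Producer share = 7/27

Pre-subsidy: 577.4 - 2.8P = -751 + 8P gives P* = 123, Q* = 233.
With the rebate, buyers effectively pay Pb = Ps − 27, where Ps is the price sellers receive.
Demand in terms of Ps becomes Qd = 577.4 − 2.8(Ps − 27) = 653 - 2.8Ps. Setting this equal to supply: 653 - 2.8Ps = -751 + 8Ps, so Ps = 130.
Buyers pay Pb = 130 − 27 = 103; Q' = -751 + 8·130 = 289.
Buyers' price falls by P* − Pb = 123 − 103 = 20; sellers' price rises by Ps − P* = 130 − 123 = 7.
So producers capture 7/27 = 7/27 of each unit of subsidy.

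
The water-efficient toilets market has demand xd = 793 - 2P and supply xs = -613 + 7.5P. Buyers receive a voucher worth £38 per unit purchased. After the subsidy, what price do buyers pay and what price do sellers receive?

Pre-subsidy: 793 - 2P = -613 + 7.5P gives P* = 148, x* = 497.
With the rebate, buyers effectively pay Pb = Ps − 38, where Ps is the price sellers receive.
Demand in terms of Ps becomes xd = 793 − 2(Ps − 38) = 869 - 2Ps. Setting this equal to supply: 869 - 2Ps = -613 + 7.5Ps, so Ps = 156.
Buyers pay Pb = 156 − 38 = 118; x' = -613 + 7.5·156 = 557.

Buyers pay £118; sellers receive £156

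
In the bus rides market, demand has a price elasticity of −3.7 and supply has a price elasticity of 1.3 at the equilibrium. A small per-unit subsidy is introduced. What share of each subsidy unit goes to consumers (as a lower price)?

For a small subsidy around the equilibrium, the benefit split depends on the relative slopes, which at a point are proportional to the elasticities.
Buyer share = εs/(εs + |εd|) = 1.3/(1.3 + 3.7) = 0.26; seller share = |εd|/(εs + |εd|) = 0.74.

Consumer share = 0.26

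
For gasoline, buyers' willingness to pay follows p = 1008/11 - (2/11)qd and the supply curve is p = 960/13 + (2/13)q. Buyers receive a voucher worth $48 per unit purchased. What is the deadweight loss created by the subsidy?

Deadweight loss = $3432

Pre-subsidy: 1008/11 - (2/11)q = 960/13 + (2/13)q gives q* = 53 and p* = 82.
With the rebate, buyers effectively pay pb = ps − 48, where ps is the price sellers receive.
On the curves, pb = 1008/11 - (2/11)q and ps = 960/13 + (2/13)q; the wedge ps − pb = 48 gives 960/13 + (2/13)q − (1008/11 - (2/11)q) = 48, so q' = 196.
Then pb = 1008/11 − (2/11)·196 = 56 and ps = 960/13 + (2/13)·196 = 104.
The subsidy expands output by 196 − 53 = 143 past the efficient level; on those units the gap between marginal cost and willingness to pay runs from 0 up to 48.
DWL = ½ × 48 × 143 = 3432.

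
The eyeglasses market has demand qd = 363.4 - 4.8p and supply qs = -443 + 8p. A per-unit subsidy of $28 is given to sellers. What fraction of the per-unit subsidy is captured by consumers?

Consumer share = 0.625

Pre-subsidy: 363.4 - 4.8p = -443 + 8p gives p* = 63, q* = 61.
With the subsidy, sellers receive ps = pb + 28 for each unit, where pb is the price buyers pay.
Supply in terms of pb becomes qs = -443 + 8(pb + 28) = -219 + 8pb. Setting this equal to demand: 363.4 - 4.8pb = -219 + 8pb, so pb = 45.5.
Sellers receive ps = 45.5 + 28 = 73.5; q' = 363.4 − 4.8·45.5 = 145.
Buyers' price falls by p* − pb = 63 − 45.5 = 17.5; sellers' price rises by ps − p* = 73.5 − 63 = 10.5.
So consumers capture 17.5/28 = 0.625 of each unit of subsidy.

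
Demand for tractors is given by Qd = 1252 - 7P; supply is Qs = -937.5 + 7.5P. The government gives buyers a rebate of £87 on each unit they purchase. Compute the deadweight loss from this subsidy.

Deadweight loss = £13702.5

Pre-subsidy: 1252 - 7P = -937.5 + 7.5P gives P* = 151, Q* = 195.
With the rebate, buyers effectively pay Pb = Ps − 87, where Ps is the price sellers receive.
Demand in terms of Ps becomes Qd = 1252 − 7(Ps − 87) = 1861 - 7Ps. Setting this equal to supply: 1861 - 7Ps = -937.5 + 7.5Ps, so Ps = 193.
Buyers pay Pb = 193 − 87 = 106; Q' = -937.5 + 7.5·193 = 510.
The subsidy expands output by 510 − 195 = 315 past the efficient level; on those units the gap between marginal cost and willingness to pay runs from 0 up to 87.
DWL = ½ × 87 × 315 = 13702.5.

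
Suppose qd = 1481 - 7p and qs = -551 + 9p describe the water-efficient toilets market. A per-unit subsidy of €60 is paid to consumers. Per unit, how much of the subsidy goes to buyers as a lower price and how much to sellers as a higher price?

Pre-subsidy: 1481 - 7p = -551 + 9p gives p* = 127, q* = 592.
With the rebate, buyers effectively pay pb = ps − 60, where ps is the price sellers receive.
Demand in terms of ps becomes qd = 1481 − 7(ps − 60) = 1901 - 7ps. Setting this equal to supply: 1901 - 7ps = -551 + 9ps, so ps = 153.25.
Buyers pay pb = 153.25 − 60 = 93.25; q' = -551 + 9·153.25 = 828.25.
Buyers' price falls by p* − pb = 127 − 93.25 = 33.75; sellers' price rises by ps − p* = 153.25 − 127 = 26.25.

Buyers gain €33.75 per unit; sellers gain €26.25 per unit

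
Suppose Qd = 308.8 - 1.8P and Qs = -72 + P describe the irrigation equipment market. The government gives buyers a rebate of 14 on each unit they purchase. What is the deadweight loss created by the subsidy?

Pre-subsidy: 308.8 - 1.8P = -72 + P gives P* = 136, Q* = 64.
With the rebate, buyers effectively pay Pb = Ps − 14, where Ps is the price sellers receive.
Demand in terms of Ps becomes Qd = 308.8 − 1.8(Ps − 14) = 334 - 1.8Ps. Setting this equal to supply: 334 - 1.8Ps = -72 + Ps, so Ps = 145.
Buyers pay Pb = 145 − 14 = 131; Q' = -72 + 1·145 = 73.
The subsidy expands output by 73 − 64 = 9 past the efficient level; on those units the gap between marginal cost and willingness to pay runs from 0 up to 14.
DWL = ½ × 14 × 9 = 63.

Deadweight loss = 63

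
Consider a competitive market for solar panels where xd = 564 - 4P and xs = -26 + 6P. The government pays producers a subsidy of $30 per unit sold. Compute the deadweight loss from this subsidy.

Deadweight loss = $1080

Pre-subsidy: 564 - 4P = -26 + 6P gives P* = 59, x* = 328.
With the subsidy, sellers receive Ps = Pb + 30 for each unit, where Pb is the price buyers pay.
Supply in terms of Pb becomes xs = -26 + 6(Pb + 30) = 154 + 6Pb. Setting this equal to demand: 564 - 4Pb = 154 + 6Pb, so Pb = 41.
Sellers receive Ps = 41 + 30 = 71; x' = 564 − 4·41 = 400.
The subsidy expands output by 400 − 328 = 72 past the efficient level; on those units the gap between marginal cost and willingness to pay runs from 0 up to 30.
DWL = ½ × 30 × 72 = 1080.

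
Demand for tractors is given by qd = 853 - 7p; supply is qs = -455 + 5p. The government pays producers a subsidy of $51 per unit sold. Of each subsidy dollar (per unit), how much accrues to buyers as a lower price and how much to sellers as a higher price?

Buyers gain $21.25 per unit; sellers gain $29.75 per unit

Pre-subsidy: 853 - 7p = -455 + 5p gives p* = 109, q* = 90.
With the subsidy, sellers receive ps = pb + 51 for each unit, where pb is the price buyers pay.
Supply in terms of pb becomes qs = -455 + 5(pb + 51) = -200 + 5pb. Setting this equal to demand: 853 - 7pb = -200 + 5pb, so pb = 87.75.
Sellers receive ps = 87.75 + 51 = 138.75; q' = 853 − 7·87.75 = 238.75.
Buyers' price falls by p* − pb = 109 − 87.75 = 21.25; sellers' price rises by ps − p* = 138.75 − 109 = 29.75.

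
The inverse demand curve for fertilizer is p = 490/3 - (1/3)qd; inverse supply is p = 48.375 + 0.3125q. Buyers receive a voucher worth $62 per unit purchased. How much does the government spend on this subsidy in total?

Government cost = $16988

Pre-subsidy: 490/3 - (1/3)q = 48.375 + 0.3125q gives q* = 178 and p* = 104.
With the rebate, buyers effectively pay pb = ps − 62, where ps is the price sellers receive.
On the curves, pb = 490/3 - (1/3)q and ps = 48.375 + 0.3125q; the wedge ps − pb = 62 gives 48.375 + 0.3125q − (490/3 - (1/3)q) = 62, so q' = 274.
Then pb = 490/3 − (1/3)·274 = 72 and ps = 48.375 + 0.3125·274 = 134.
Government outlay = subsidy × quantity = 62 × 274 = 16988.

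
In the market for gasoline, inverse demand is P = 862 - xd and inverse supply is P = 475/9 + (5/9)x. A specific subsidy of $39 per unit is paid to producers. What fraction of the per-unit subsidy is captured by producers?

Pre-subsidy: 862 - x = 475/9 + (5/9)x gives x* = 7283/14 and P* = 4785/14.
With the subsidy, sellers receive Ps = Pb + 39 for each unit, where Pb is the price buyers pay.
On the curves, Pb = 862 - x and Ps = 475/9 + (5/9)x; the wedge Ps − Pb = 39 gives 475/9 + (5/9)x − (862 - x) = 39, so x' = 3817/7.
Then Pb = 862 − 1·(3817/7) = 2217/7 and Ps = 475/9 + (5/9)·(3817/7) = 2490/7.
Buyers' price falls by P* − Pb = 4785/14 − 2217/7 = 351/14; sellers' price rises by Ps − P* = 2490/7 − 4785/14 = 195/14.
So producers capture (195/14)/39 = 5/14 of each unit of subsidy.

Producer share = 5/14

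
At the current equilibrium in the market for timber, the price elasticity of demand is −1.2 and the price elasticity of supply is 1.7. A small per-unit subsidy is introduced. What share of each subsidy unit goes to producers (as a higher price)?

For a small subsidy around the equilibrium, the benefit split depends on the relative slopes, which at a point are proportional to the elasticities.
Buyer share = εs/(εs + |εd|) = 1.7/(1.7 + 1.2) = 17/29; seller share = |εd|/(εs + |εd|) = 12/29.
So producers capture 12/29 of the subsidy.

Producer share = 12/29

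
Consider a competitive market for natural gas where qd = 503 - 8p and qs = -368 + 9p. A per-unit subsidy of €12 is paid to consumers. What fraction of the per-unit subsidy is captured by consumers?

Consumer share = 9/17

Pre-subsidy: 503 - 8p = -368 + 9p gives p* = 871/17, q* = 1583/17.
With the rebate, buyers effectively pay pb = ps − 12, where ps is the price sellers receive.
Demand in terms of ps becomes qd = 503 − 8(ps − 12) = 599 - 8ps. Setting this equal to supply: 599 - 8ps = -368 + 9ps, so ps = 967/17.
Buyers pay pb = 967/17 − 12 = 763/17; q' = -368 + 9·(967/17) = 2447/17.
Buyers' price falls by p* − pb = 871/17 − 763/17 = 108/17; sellers' price rises by ps − p* = 967/17 − 871/17 = 96/17.
So consumers capture (108/17)/12 = 9/17 of each unit of subsidy.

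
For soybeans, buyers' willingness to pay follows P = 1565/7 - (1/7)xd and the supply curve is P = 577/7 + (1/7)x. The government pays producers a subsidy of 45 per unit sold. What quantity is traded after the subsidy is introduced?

x' = 651.5

Pre-subsidy: 1565/7 - (1/7)x = 577/7 + (1/7)x gives x* = 494 and P* = 153.
With the subsidy, sellers receive Ps = Pb + 45 for each unit, where Pb is the price buyers pay.
On the curves, Pb = 1565/7 - (1/7)x and Ps = 577/7 + (1/7)x; the wedge Ps − Pb = 45 gives 577/7 + (1/7)x − (1565/7 - (1/7)x) = 45, so x' = 651.5.
Then Pb = 1565/7 − (1/7)·651.5 = 130.5 and Ps = 577/7 + (1/7)·651.5 = 175.5.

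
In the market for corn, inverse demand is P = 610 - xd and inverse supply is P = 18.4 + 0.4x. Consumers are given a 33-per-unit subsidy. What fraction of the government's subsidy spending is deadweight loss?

DWL / government spending = 55/2082

Pre-subsidy: 610 - x = 18.4 + 0.4x gives x* = 2958/7 and P* = 1312/7.
With the rebate, buyers effectively pay Pb = Ps − 33, where Ps is the price sellers receive.
On the curves, Pb = 610 - x and Ps = 18.4 + 0.4x; the wedge Ps − Pb = 33 gives 18.4 + 0.4x − (610 - x) = 33, so x' = 3123/7.
Then Pb = 610 − 1·(3123/7) = 1147/7 and Ps = 18.4 + 0.4·(3123/7) = 1378/7.
ΔCS = ½(2958/7 + 3123/7)(1312/7 − 1147/7) = 1003365/98; ΔPS = ½(2958/7 + 3123/7)(1378/7 − 1312/7) = 200673/49.
Government spending = 33 × 3123/7 = 103059/7.
DWL = ½ × 33 × (3123/7 − 2958/7) = 5445/14; fraction = (5445/14) / (103059/7) = 55/2082.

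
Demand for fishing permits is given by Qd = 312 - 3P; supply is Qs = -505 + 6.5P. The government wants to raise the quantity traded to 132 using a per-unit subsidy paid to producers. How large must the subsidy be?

Required subsidy s = 38 per unit

At Q = 132, invert demand for the buyer price: Pb = (312 − 132)/3 = 60; invert supply for the seller price: Ps = (132 − (-505))/6.5 = 98.
The subsidy must fill the gap: s = Ps − Pb = 98 − 60 = 38.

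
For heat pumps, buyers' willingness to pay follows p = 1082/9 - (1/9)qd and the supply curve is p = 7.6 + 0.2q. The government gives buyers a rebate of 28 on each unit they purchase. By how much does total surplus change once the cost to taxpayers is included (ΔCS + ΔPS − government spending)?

Net change in total surplus = -1260

Pre-subsidy: 1082/9 - (1/9)q = 7.6 + 0.2q gives q* = 362 and p* = 80.
With the rebate, buyers effectively pay pb = ps − 28, where ps is the price sellers receive.
On the curves, pb = 1082/9 - (1/9)q and ps = 7.6 + 0.2q; the wedge ps − pb = 28 gives 7.6 + 0.2q − (1082/9 - (1/9)q) = 28, so q' = 452.
Then pb = 1082/9 − (1/9)·452 = 70 and ps = 7.6 + 0.2·452 = 98.
ΔCS = ½(362 + 452)(80 − 70) = 4070; ΔPS = ½(362 + 452)(98 − 80) = 7326.
Government spending = 28 × 452 = 12656.
Net change = 4070 + 7326 − 12656 = -1260. The loss equals the DWL triangle ½·28·90.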